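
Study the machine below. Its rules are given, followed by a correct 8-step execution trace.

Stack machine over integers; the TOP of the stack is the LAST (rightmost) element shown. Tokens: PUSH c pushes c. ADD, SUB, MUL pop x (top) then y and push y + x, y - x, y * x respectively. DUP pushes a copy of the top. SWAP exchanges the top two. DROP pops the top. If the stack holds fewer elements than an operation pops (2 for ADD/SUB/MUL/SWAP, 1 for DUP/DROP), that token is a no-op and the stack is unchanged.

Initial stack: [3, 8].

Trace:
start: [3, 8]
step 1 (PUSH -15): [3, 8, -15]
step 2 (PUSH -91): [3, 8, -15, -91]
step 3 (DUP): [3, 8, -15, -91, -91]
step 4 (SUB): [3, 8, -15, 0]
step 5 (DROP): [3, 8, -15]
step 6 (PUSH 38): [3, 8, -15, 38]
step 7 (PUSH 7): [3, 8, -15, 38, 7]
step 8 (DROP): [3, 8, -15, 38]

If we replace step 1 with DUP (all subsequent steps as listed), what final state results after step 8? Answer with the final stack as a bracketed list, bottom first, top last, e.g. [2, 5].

(re-executing from step 1 with the substitution; state before step 1: [3, 8])
step 1 (DUP): [3, 8, 8]
step 2 (PUSH -91): [3, 8, 8, -91]
step 3 (DUP): [3, 8, 8, -91, -91]
step 4 (SUB): [3, 8, 8, 0]
step 5 (DROP): [3, 8, 8]
step 6 (PUSH 38): [3, 8, 8, 38]
step 7 (PUSH 7): [3, 8, 8, 38, 7]
step 8 (DROP): [3, 8, 8, 38]

[3, 8, 8, 38]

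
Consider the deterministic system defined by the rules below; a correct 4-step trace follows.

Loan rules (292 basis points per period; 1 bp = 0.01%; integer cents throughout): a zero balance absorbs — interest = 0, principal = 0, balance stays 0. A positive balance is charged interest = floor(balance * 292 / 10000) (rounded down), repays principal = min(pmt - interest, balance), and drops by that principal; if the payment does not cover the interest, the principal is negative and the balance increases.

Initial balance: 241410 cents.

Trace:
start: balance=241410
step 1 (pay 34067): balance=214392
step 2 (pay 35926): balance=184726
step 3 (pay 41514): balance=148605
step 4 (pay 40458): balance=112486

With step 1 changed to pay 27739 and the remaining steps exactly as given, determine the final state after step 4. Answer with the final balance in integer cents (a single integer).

(re-executing from step 1 with the substitution; state before step 1: balance=241410)
step 1 (pay 27739): balance=220720
step 2 (pay 35926): balance=191239
step 3 (pay 41514): balance=155309
step 4 (pay 40458): balance=119386

119386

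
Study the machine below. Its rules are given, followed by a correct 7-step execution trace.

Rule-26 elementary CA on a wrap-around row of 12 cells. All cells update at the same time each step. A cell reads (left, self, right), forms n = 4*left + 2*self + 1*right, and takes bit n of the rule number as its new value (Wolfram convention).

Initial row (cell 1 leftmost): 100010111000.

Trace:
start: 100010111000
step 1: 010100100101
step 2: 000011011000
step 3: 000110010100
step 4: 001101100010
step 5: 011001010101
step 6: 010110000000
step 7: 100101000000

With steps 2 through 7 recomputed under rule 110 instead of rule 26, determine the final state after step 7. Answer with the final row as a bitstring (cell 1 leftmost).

(re-executing steps 2..7 under rule 110; state before step 2: 010100100101)
step 2: 111101101111
step 3: 000111111000
step 4: 001100001000
step 5: 011100011000
step 6: 110100111000
step 7: 111101101001

111101101001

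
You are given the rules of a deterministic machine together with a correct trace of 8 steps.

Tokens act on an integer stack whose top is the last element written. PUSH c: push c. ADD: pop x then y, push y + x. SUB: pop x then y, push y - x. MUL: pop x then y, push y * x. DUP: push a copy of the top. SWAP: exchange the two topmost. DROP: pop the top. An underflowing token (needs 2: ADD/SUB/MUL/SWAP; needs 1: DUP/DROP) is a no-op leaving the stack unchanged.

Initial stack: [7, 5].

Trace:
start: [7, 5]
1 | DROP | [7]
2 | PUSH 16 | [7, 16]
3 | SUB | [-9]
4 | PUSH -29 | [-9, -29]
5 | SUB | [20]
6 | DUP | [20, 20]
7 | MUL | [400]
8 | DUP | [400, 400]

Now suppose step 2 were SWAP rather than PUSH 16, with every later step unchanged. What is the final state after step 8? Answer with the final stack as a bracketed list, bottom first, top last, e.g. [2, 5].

[1296, 1296]

(re-executing from step 2 with the substitution; state before step 2: [7])
2 | SWAP | [7]
3 | SUB | [7]
4 | PUSH -29 | [7, -29]
5 | SUB | [36]
6 | DUP | [36, 36]
7 | MUL | [1296]
8 | DUP | [1296, 1296]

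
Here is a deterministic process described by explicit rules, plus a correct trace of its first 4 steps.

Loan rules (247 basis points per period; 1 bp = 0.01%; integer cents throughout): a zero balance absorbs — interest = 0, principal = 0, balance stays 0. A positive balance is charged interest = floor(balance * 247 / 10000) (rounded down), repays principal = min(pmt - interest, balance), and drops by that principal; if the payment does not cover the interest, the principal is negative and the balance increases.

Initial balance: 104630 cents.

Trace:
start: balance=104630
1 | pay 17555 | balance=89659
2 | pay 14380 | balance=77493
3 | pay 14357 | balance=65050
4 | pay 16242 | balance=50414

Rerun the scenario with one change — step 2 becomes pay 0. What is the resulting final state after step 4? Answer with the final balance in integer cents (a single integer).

65513

(re-executing from step 2 with the substitution; state before step 2: balance=89659)
2 | pay 0 | balance=91873
3 | pay 14357 | balance=79785
4 | pay 16242 | balance=65513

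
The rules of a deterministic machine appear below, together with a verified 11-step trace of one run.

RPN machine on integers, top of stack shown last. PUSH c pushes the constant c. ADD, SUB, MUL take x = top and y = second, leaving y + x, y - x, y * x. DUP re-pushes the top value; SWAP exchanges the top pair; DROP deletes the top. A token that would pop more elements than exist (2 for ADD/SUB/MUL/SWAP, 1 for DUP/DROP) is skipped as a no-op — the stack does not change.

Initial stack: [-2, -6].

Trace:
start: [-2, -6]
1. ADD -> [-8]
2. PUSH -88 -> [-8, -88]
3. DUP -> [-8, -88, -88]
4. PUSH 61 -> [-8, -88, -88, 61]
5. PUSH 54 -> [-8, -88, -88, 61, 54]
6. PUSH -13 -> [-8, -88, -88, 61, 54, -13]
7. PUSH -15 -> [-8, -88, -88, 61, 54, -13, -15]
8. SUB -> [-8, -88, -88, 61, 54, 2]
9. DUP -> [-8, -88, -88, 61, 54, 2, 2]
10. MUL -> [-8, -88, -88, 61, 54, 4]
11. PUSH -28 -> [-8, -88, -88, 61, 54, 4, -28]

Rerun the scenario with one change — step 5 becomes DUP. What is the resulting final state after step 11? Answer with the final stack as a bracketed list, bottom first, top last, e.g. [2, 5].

[-8, -88, -88, 61, 61, 4, -28]

(re-executing from step 5 with the substitution; state before step 5: [-8, -88, -88, 61])
5. DUP -> [-8, -88, -88, 61, 61]
6. PUSH -13 -> [-8, -88, -88, 61, 61, -13]
7. PUSH -15 -> [-8, -88, -88, 61, 61, -13, -15]
8. SUB -> [-8, -88, -88, 61, 61, 2]
9. DUP -> [-8, -88, -88, 61, 61, 2, 2]
10. MUL -> [-8, -88, -88, 61, 61, 4]
11. PUSH -28 -> [-8, -88, -88, 61, 61, 4, -28]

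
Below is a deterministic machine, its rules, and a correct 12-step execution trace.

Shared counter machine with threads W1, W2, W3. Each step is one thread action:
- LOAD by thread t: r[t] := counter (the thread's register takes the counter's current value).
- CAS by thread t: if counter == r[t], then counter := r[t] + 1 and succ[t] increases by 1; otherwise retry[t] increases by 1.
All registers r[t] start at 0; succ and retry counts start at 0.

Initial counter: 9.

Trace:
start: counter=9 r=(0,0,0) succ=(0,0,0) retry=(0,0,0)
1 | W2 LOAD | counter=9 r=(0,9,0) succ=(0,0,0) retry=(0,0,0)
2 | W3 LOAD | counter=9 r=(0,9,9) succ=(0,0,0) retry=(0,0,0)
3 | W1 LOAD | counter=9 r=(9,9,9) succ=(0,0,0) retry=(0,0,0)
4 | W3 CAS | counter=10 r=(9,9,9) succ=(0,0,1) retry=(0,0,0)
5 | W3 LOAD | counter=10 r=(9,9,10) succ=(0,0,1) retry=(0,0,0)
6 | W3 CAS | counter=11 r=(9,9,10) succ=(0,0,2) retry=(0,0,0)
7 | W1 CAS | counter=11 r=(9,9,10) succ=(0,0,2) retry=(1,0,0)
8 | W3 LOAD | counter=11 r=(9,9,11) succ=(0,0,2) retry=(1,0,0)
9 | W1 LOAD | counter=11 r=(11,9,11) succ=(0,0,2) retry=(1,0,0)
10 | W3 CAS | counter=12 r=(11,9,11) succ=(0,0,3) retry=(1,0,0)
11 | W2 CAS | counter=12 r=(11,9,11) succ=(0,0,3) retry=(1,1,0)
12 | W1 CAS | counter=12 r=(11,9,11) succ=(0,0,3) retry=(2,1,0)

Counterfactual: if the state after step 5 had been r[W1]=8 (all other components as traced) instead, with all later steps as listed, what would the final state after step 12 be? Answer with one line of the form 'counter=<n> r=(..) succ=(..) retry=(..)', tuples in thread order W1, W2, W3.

counter=12 r=(11,9,11) succ=(0,0,3) retry=(2,1,0)

state after step 5 := counter=10 r=(8,9,10) succ=(0,0,1) retry=(0,0,0)
6 | W3 CAS | counter=11 r=(8,9,10) succ=(0,0,2) retry=(0,0,0)
7 | W1 CAS | counter=11 r=(8,9,10) succ=(0,0,2) retry=(1,0,0)
8 | W3 LOAD | counter=11 r=(8,9,11) succ=(0,0,2) retry=(1,0,0)
9 | W1 LOAD | counter=11 r=(11,9,11) succ=(0,0,2) retry=(1,0,0)
10 | W3 CAS | counter=12 r=(11,9,11) succ=(0,0,3) retry=(1,0,0)
11 | W2 CAS | counter=12 r=(11,9,11) succ=(0,0,3) retry=(1,1,0)
12 | W1 CAS | counter=12 r=(11,9,11) succ=(0,0,3) retry=(2,1,0)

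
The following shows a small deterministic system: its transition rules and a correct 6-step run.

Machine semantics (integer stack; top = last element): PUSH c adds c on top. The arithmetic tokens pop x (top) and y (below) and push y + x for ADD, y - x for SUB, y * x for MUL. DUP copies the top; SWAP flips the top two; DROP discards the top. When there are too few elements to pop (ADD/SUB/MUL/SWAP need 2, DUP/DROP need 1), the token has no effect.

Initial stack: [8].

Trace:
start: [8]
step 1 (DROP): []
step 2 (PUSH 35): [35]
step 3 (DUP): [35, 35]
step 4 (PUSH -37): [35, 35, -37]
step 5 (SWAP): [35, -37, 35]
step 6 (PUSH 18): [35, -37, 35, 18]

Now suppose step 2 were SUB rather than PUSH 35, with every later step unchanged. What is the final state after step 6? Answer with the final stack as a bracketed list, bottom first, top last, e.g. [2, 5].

[-37, 18]

(re-executing from step 2 with the substitution; state before step 2: [])
step 2 (SUB): []
step 3 (DUP): []
step 4 (PUSH -37): [-37]
step 5 (SWAP): [-37]
step 6 (PUSH 18): [-37, 18]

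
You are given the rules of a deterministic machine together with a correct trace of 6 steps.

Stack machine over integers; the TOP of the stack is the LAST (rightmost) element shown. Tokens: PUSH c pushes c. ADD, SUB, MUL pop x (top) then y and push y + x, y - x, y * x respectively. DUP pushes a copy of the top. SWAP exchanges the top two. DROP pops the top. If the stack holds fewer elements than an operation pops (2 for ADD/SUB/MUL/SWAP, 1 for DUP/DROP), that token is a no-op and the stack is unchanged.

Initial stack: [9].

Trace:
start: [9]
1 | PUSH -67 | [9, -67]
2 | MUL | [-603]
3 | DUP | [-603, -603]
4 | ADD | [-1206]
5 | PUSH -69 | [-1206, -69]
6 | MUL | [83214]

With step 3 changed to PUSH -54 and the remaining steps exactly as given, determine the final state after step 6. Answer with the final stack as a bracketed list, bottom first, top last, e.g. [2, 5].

[45333]

(re-executing from step 3 with the substitution; state before step 3: [-603])
3 | PUSH -54 | [-603, -54]
4 | ADD | [-657]
5 | PUSH -69 | [-657, -69]
6 | MUL | [45333]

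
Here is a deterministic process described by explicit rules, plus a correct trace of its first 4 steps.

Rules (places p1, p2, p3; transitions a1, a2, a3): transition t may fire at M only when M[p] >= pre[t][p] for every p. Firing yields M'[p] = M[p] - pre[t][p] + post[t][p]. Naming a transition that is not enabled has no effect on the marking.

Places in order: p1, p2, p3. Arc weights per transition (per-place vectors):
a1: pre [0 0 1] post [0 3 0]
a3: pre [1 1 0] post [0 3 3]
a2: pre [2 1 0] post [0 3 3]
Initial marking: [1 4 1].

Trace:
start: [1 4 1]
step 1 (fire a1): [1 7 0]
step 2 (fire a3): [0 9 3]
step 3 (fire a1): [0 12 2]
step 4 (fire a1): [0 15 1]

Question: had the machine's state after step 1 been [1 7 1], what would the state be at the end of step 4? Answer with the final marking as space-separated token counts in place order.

state after step 1 := [1 7 1]
step 2 (fire a3): [0 9 4]
step 3 (fire a1): [0 12 3]
step 4 (fire a1): [0 15 2]

0 15 2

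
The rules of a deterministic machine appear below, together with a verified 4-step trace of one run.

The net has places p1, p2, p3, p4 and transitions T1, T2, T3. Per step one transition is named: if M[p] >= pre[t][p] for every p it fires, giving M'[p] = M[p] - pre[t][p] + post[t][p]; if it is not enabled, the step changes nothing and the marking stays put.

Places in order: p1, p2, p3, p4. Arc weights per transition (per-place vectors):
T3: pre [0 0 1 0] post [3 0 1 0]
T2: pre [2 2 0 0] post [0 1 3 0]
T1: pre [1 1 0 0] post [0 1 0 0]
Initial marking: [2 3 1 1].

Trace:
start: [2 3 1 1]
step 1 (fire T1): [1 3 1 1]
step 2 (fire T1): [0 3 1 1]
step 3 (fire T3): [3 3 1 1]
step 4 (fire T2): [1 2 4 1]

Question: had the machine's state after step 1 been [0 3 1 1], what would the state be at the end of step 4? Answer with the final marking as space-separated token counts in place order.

state after step 1 := [0 3 1 1]
step 2 (fire T1): [0 3 1 1]
step 3 (fire T3): [3 3 1 1]
step 4 (fire T2): [1 2 4 1]

1 2 4 1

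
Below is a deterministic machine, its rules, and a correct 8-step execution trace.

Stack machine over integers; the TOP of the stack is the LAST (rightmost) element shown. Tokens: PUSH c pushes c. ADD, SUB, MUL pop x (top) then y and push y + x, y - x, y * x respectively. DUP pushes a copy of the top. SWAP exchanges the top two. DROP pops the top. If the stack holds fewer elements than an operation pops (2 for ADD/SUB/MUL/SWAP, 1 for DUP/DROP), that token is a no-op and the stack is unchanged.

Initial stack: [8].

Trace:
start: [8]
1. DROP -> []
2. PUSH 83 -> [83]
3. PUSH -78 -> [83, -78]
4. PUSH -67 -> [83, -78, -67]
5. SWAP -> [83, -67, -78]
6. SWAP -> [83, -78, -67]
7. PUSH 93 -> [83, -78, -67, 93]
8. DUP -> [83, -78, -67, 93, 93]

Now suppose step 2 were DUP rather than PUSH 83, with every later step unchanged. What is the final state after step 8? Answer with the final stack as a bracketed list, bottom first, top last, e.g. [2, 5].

(re-executing from step 2 with the substitution; state before step 2: [])
2. DUP -> []
3. PUSH -78 -> [-78]
4. PUSH -67 -> [-78, -67]
5. SWAP -> [-67, -78]
6. SWAP -> [-78, -67]
7. PUSH 93 -> [-78, -67, 93]
8. DUP -> [-78, -67, 93, 93]

[-78, -67, 93, 93]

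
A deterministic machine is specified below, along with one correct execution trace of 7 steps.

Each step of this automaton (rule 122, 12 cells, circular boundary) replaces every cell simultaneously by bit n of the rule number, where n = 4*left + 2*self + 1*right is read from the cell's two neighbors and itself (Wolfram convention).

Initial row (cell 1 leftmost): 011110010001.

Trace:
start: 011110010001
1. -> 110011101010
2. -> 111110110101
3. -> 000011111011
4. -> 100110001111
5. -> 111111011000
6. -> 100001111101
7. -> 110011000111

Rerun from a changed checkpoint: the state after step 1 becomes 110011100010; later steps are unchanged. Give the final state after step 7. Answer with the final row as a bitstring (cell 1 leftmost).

state after step 1 := 110011100010
2. -> 111110110101
3. -> 000011111011
4. -> 100110001111
5. -> 111111011000
6. -> 100001111101
7. -> 110011000111

110011000111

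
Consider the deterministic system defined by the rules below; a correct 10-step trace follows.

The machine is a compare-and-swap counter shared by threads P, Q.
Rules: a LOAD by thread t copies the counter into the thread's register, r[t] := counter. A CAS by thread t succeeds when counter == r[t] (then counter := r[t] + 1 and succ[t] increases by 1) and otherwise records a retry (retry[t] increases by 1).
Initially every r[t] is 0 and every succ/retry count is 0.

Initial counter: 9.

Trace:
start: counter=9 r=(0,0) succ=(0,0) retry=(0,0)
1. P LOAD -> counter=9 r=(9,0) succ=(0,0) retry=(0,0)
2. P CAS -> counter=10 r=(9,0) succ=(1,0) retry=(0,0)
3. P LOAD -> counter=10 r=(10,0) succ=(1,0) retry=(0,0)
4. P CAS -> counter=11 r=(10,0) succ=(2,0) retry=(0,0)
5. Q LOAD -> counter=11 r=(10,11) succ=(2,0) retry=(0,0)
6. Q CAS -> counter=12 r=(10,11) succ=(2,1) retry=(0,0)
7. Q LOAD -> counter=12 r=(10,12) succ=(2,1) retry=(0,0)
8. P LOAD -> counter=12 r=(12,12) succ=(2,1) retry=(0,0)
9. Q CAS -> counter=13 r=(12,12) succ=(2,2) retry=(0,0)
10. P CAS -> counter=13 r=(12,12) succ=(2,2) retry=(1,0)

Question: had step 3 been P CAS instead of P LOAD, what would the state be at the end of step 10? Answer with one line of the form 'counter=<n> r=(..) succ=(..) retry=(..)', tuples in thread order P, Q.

(re-executing from step 3 with the substitution; state before step 3: counter=10 r=(9,0) succ=(1,0) retry=(0,0))
3. P CAS -> counter=10 r=(9,0) succ=(1,0) retry=(1,0)
4. P CAS -> counter=10 r=(9,0) succ=(1,0) retry=(2,0)
5. Q LOAD -> counter=10 r=(9,10) succ=(1,0) retry=(2,0)
6. Q CAS -> counter=11 r=(9,10) succ=(1,1) retry=(2,0)
7. Q LOAD -> counter=11 r=(9,11) succ=(1,1) retry=(2,0)
8. P LOAD -> counter=11 r=(11,11) succ=(1,1) retry=(2,0)
9. Q CAS -> counter=12 r=(11,11) succ=(1,2) retry=(2,0)
10. P CAS -> counter=12 r=(11,11) succ=(1,2) retry=(3,0)

counter=12 r=(11,11) succ=(1,2) retry=(3,0)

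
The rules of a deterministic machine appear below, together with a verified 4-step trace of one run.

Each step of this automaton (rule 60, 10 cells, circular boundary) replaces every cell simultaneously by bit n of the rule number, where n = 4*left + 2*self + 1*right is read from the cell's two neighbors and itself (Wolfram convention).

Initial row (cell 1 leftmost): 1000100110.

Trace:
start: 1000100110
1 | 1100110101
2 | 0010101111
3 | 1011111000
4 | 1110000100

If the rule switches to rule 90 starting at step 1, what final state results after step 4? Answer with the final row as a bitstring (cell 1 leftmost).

(re-executing steps 1..4 under rule 90; state before step 1: 1000100110)
1 | 0101011110
2 | 1000010011
3 | 1100101110
4 | 1111001010

1111001010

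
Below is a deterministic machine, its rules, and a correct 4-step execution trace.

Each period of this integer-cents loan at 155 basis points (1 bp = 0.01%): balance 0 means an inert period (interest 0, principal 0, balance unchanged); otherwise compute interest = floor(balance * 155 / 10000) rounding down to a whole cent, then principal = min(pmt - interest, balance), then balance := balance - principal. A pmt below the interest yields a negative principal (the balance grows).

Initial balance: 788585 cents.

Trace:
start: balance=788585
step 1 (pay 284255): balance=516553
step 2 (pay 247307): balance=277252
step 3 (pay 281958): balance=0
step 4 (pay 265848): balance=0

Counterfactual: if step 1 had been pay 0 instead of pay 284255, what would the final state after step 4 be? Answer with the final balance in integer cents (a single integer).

31415

(re-executing from step 1 with the substitution; state before step 1: balance=788585)
step 1 (pay 0): balance=800808
step 2 (pay 247307): balance=565913
step 3 (pay 281958): balance=292726
step 4 (pay 265848): balance=31415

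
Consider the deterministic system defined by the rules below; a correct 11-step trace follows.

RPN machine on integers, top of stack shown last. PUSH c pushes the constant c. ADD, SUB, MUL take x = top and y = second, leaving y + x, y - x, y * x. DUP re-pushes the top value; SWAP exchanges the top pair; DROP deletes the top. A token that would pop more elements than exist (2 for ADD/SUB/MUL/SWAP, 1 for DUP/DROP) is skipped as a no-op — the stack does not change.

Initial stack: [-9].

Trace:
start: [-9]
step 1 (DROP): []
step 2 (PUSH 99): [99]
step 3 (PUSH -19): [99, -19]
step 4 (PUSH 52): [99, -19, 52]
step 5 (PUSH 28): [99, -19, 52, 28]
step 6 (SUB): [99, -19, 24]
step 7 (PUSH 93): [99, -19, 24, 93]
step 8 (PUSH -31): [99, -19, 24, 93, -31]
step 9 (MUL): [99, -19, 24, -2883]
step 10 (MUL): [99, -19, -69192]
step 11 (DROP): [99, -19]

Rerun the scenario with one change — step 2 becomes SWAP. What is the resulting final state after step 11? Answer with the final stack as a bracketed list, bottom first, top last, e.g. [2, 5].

(re-executing from step 2 with the substitution; state before step 2: [])
step 2 (SWAP): []
step 3 (PUSH -19): [-19]
step 4 (PUSH 52): [-19, 52]
step 5 (PUSH 28): [-19, 52, 28]
step 6 (SUB): [-19, 24]
step 7 (PUSH 93): [-19, 24, 93]
step 8 (PUSH -31): [-19, 24, 93, -31]
step 9 (MUL): [-19, 24, -2883]
step 10 (MUL): [-19, -69192]
step 11 (DROP): [-19]

[-19]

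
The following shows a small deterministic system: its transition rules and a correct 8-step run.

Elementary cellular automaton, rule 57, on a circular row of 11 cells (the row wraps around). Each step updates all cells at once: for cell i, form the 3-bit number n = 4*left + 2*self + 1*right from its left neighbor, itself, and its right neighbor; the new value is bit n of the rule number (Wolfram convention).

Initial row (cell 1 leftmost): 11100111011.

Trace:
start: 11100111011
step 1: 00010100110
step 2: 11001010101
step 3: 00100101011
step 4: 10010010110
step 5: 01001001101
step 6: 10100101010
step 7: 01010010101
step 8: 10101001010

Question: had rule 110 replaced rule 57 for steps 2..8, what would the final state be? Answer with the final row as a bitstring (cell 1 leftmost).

(re-executing steps 2..8 under rule 110; state before step 2: 00010100110)
step 2: 00111101110
step 3: 01100111010
step 4: 11101101110
step 5: 10111111011
step 6: 11100001110
step 7: 10100011011
step 8: 11100111110

11100111110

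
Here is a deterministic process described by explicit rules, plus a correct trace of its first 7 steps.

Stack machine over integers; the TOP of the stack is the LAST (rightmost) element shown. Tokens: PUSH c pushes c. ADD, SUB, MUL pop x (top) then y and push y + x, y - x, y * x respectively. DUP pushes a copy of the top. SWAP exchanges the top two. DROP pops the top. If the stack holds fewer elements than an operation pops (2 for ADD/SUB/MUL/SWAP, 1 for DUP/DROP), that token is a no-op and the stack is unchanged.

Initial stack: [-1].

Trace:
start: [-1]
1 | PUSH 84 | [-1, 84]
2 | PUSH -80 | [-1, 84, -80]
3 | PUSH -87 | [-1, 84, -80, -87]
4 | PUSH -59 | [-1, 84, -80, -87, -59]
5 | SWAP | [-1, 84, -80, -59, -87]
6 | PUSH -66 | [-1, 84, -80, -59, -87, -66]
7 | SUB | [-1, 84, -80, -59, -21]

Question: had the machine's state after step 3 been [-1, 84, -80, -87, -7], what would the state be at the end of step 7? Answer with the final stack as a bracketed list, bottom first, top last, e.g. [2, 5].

[-1, 84, -80, -87, -59, 59]

state after step 3 := [-1, 84, -80, -87, -7]
4 | PUSH -59 | [-1, 84, -80, -87, -7, -59]
5 | SWAP | [-1, 84, -80, -87, -59, -7]
6 | PUSH -66 | [-1, 84, -80, -87, -59, -7, -66]
7 | SUB | [-1, 84, -80, -87, -59, 59]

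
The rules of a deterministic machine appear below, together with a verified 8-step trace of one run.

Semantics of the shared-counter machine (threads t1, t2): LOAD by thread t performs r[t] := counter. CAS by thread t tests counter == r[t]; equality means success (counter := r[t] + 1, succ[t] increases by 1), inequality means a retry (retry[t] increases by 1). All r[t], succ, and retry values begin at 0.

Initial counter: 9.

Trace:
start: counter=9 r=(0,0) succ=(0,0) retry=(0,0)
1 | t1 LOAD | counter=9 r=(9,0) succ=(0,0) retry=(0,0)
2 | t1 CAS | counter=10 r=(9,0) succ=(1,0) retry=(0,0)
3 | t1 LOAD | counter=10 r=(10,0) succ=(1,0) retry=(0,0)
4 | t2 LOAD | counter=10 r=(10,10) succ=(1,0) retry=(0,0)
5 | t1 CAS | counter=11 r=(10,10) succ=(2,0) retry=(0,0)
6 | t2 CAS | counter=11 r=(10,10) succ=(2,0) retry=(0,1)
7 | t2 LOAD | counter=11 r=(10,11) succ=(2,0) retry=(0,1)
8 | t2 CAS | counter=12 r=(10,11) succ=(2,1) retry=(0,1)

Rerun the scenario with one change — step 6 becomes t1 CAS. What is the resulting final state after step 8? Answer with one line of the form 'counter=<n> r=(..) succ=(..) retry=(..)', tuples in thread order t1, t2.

(re-executing from step 6 with the substitution; state before step 6: counter=11 r=(10,10) succ=(2,0) retry=(0,0))
6 | t1 CAS | counter=11 r=(10,10) succ=(2,0) retry=(1,0)
7 | t2 LOAD | counter=11 r=(10,11) succ=(2,0) retry=(1,0)
8 | t2 CAS | counter=12 r=(10,11) succ=(2,1) retry=(1,0)

counter=12 r=(10,11) succ=(2,1) retry=(1,0)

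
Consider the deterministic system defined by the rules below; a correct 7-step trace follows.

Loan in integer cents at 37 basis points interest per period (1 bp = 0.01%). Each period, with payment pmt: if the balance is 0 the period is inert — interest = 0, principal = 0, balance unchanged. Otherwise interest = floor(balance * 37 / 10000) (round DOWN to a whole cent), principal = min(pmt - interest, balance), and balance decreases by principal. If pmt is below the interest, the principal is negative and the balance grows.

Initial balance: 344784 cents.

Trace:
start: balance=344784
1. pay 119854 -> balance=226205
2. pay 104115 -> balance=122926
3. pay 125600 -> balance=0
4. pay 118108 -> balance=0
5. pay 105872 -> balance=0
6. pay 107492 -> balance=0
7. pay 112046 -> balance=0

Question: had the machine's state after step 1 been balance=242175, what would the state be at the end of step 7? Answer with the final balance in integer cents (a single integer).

0

state after step 1 := balance=242175
2. pay 104115 -> balance=138956
3. pay 125600 -> balance=13870
4. pay 118108 -> balance=0
5. pay 105872 -> balance=0
6. pay 107492 -> balance=0
7. pay 112046 -> balance=0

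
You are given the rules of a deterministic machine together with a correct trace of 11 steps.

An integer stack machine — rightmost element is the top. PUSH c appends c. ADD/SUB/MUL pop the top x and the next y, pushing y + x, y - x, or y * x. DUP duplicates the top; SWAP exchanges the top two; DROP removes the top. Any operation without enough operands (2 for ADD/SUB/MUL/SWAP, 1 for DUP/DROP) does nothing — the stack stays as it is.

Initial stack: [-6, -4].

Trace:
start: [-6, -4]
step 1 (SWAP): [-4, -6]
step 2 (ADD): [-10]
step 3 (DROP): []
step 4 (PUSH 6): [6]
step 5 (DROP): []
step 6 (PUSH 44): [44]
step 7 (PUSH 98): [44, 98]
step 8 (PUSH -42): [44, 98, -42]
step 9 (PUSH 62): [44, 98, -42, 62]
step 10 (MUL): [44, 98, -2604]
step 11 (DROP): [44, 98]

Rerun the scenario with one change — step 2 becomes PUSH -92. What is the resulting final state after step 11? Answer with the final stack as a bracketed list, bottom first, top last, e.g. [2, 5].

(re-executing from step 2 with the substitution; state before step 2: [-4, -6])
step 2 (PUSH -92): [-4, -6, -92]
step 3 (DROP): [-4, -6]
step 4 (PUSH 6): [-4, -6, 6]
step 5 (DROP): [-4, -6]
step 6 (PUSH 44): [-4, -6, 44]
step 7 (PUSH 98): [-4, -6, 44, 98]
step 8 (PUSH -42): [-4, -6, 44, 98, -42]
step 9 (PUSH 62): [-4, -6, 44, 98, -42, 62]
step 10 (MUL): [-4, -6, 44, 98, -2604]
step 11 (DROP): [-4, -6, 44, 98]

[-4, -6, 44, 98]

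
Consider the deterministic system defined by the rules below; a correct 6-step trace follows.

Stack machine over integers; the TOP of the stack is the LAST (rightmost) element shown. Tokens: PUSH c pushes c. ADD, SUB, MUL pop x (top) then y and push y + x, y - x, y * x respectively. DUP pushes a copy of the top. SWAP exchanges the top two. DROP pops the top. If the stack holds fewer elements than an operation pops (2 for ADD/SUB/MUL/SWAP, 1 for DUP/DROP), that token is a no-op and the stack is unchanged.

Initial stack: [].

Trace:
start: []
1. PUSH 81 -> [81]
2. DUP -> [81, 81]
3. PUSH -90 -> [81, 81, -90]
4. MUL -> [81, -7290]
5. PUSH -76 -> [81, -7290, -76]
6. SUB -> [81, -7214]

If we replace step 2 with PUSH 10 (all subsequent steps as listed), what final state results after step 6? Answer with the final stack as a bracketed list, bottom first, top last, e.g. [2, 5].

[81, -824]

(re-executing from step 2 with the substitution; state before step 2: [81])
2. PUSH 10 -> [81, 10]
3. PUSH -90 -> [81, 10, -90]
4. MUL -> [81, -900]
5. PUSH -76 -> [81, -900, -76]
6. SUB -> [81, -824]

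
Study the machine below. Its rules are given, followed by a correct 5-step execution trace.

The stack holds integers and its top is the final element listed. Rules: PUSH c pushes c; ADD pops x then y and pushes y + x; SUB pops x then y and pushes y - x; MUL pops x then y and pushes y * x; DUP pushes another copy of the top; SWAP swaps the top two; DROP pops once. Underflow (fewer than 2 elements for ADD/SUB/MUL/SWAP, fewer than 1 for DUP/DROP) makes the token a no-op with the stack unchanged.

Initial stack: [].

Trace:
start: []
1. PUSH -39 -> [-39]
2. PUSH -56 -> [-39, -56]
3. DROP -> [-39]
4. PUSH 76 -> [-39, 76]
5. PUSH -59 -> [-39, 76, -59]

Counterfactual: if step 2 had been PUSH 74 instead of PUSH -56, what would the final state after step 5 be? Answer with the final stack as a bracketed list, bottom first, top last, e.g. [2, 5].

(re-executing from step 2 with the substitution; state before step 2: [-39])
2. PUSH 74 -> [-39, 74]
3. DROP -> [-39]
4. PUSH 76 -> [-39, 76]
5. PUSH -59 -> [-39, 76, -59]

[-39, 76, -59]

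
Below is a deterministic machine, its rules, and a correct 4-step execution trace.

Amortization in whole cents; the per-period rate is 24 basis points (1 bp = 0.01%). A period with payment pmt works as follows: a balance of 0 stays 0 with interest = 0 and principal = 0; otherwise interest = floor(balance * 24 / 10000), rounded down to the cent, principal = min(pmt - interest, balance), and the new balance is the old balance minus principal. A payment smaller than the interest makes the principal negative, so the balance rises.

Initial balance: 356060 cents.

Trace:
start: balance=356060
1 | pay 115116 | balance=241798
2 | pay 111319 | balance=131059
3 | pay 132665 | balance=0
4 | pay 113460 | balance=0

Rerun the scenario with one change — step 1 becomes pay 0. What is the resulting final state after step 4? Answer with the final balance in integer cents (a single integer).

(re-executing from step 1 with the substitution; state before step 1: balance=356060)
1 | pay 0 | balance=356914
2 | pay 111319 | balance=246451
3 | pay 132665 | balance=114377
4 | pay 113460 | balance=1191

1191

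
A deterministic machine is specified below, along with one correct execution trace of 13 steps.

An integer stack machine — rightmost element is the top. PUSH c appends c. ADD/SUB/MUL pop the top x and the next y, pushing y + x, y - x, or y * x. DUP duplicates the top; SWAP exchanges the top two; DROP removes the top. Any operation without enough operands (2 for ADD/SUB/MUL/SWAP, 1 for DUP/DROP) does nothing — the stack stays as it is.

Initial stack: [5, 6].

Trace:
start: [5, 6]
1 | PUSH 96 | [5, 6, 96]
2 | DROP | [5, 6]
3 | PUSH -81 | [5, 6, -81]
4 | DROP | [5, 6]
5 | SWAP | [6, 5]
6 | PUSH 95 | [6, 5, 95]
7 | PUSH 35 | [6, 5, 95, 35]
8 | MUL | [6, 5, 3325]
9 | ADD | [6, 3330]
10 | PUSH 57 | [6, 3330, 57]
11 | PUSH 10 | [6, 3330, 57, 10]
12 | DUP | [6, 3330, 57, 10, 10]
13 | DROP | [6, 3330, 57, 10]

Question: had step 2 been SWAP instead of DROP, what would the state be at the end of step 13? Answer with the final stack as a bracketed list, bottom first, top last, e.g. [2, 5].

[5, 6, 3421, 57, 10]

(re-executing from step 2 with the substitution; state before step 2: [5, 6, 96])
2 | SWAP | [5, 96, 6]
3 | PUSH -81 | [5, 96, 6, -81]
4 | DROP | [5, 96, 6]
5 | SWAP | [5, 6, 96]
6 | PUSH 95 | [5, 6, 96, 95]
7 | PUSH 35 | [5, 6, 96, 95, 35]
8 | MUL | [5, 6, 96, 3325]
9 | ADD | [5, 6, 3421]
10 | PUSH 57 | [5, 6, 3421, 57]
11 | PUSH 10 | [5, 6, 3421, 57, 10]
12 | DUP | [5, 6, 3421, 57, 10, 10]
13 | DROP | [5, 6, 3421, 57, 10]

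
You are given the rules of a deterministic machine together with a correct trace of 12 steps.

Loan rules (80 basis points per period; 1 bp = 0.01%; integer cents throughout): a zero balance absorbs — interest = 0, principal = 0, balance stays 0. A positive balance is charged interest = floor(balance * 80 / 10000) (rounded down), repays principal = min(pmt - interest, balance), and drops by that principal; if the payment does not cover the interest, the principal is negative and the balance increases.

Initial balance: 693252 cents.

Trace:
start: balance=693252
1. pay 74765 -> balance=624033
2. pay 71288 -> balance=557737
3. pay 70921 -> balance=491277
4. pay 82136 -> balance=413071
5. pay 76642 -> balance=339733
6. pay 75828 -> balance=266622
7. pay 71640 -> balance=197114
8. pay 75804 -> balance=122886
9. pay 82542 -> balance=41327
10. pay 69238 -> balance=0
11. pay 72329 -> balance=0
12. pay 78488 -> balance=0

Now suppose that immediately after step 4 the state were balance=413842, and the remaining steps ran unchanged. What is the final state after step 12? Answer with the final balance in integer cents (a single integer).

0

state after step 4 := balance=413842
5. pay 76642 -> balance=340510
6. pay 75828 -> balance=267406
7. pay 71640 -> balance=197905
8. pay 75804 -> balance=123684
9. pay 82542 -> balance=42131
10. pay 69238 -> balance=0
11. pay 72329 -> balance=0
12. pay 78488 -> balance=0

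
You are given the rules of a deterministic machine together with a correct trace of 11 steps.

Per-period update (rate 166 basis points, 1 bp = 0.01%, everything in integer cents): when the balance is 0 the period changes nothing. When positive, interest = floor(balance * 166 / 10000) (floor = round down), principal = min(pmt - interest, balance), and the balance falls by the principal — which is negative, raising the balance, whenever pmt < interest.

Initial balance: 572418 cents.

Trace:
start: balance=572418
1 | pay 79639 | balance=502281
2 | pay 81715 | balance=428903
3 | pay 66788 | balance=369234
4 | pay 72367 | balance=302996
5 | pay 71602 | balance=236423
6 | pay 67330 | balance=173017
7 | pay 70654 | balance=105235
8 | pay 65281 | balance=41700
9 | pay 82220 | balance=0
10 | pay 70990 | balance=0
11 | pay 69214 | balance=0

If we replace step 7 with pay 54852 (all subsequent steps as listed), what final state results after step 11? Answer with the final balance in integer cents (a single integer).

(re-executing from step 7 with the substitution; state before step 7: balance=173017)
7 | pay 54852 | balance=121037
8 | pay 65281 | balance=57765
9 | pay 82220 | balance=0
10 | pay 70990 | balance=0
11 | pay 69214 | balance=0

0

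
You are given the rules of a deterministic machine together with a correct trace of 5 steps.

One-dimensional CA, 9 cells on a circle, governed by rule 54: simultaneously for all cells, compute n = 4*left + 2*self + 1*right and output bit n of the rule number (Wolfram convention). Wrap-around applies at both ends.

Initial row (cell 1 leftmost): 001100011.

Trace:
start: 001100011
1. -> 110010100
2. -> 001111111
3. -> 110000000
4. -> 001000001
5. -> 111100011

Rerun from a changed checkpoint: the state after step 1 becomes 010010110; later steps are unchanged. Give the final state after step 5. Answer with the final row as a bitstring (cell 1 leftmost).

100011111

state after step 1 := 010010110
2. -> 111111001
3. -> 000000110
4. -> 000001001
5. -> 100011111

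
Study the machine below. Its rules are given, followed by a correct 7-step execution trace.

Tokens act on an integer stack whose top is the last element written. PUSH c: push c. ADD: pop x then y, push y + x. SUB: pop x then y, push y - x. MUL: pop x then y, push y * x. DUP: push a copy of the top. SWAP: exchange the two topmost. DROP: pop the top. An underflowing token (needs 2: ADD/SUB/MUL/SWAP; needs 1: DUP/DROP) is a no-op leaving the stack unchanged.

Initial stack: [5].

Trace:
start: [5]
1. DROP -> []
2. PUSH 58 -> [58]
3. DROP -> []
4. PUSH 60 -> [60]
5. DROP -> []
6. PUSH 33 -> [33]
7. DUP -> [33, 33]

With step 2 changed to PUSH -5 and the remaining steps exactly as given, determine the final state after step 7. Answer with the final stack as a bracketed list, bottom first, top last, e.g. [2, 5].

(re-executing from step 2 with the substitution; state before step 2: [])
2. PUSH -5 -> [-5]
3. DROP -> []
4. PUSH 60 -> [60]
5. DROP -> []
6. PUSH 33 -> [33]
7. DUP -> [33, 33]

[33, 33]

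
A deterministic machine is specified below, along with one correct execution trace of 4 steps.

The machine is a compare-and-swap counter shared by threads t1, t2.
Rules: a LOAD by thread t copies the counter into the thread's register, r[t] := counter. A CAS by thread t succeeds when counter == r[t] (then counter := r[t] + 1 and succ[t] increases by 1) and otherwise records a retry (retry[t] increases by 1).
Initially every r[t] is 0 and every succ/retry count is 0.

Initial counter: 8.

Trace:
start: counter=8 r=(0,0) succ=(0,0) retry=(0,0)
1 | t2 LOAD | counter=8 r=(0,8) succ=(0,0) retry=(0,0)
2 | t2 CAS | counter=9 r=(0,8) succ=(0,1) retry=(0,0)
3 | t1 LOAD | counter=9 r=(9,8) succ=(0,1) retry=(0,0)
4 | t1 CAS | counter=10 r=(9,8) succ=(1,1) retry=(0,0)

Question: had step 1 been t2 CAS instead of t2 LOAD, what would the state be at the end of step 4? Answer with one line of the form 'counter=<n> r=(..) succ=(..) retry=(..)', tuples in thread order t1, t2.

counter=9 r=(8,0) succ=(1,0) retry=(0,2)

(re-executing from step 1 with the substitution; state before step 1: counter=8 r=(0,0) succ=(0,0) retry=(0,0))
1 | t2 CAS | counter=8 r=(0,0) succ=(0,0) retry=(0,1)
2 | t2 CAS | counter=8 r=(0,0) succ=(0,0) retry=(0,2)
3 | t1 LOAD | counter=8 r=(8,0) succ=(0,0) retry=(0,2)
4 | t1 CAS | counter=9 r=(8,0) succ=(1,0) retry=(0,2)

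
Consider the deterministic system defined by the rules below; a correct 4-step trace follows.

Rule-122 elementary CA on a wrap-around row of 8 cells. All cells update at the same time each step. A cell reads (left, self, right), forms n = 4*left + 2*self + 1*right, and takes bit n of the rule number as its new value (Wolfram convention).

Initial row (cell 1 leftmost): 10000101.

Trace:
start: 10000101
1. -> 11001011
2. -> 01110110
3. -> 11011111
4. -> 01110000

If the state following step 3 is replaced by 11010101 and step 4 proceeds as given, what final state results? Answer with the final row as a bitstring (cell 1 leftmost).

01101011

state after step 3 := 11010101
4. -> 01101011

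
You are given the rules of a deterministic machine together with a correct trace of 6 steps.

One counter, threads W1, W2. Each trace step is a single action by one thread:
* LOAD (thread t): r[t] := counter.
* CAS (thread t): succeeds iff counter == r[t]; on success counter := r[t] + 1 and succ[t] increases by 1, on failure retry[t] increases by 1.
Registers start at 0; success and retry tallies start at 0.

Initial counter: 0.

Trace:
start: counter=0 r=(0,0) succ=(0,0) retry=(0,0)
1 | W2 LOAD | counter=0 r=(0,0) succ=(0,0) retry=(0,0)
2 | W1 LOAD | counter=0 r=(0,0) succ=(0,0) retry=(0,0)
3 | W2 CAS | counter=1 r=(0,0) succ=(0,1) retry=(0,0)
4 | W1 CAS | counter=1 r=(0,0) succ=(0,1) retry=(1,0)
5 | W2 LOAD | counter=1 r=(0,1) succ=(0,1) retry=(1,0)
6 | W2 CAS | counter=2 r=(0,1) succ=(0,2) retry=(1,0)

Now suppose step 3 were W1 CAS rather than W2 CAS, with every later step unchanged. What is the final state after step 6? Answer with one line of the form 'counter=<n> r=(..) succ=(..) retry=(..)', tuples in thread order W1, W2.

counter=2 r=(0,1) succ=(1,1) retry=(1,0)

(re-executing from step 3 with the substitution; state before step 3: counter=0 r=(0,0) succ=(0,0) retry=(0,0))
3 | W1 CAS | counter=1 r=(0,0) succ=(1,0) retry=(0,0)
4 | W1 CAS | counter=1 r=(0,0) succ=(1,0) retry=(1,0)
5 | W2 LOAD | counter=1 r=(0,1) succ=(1,0) retry=(1,0)
6 | W2 CAS | counter=2 r=(0,1) succ=(1,1) retry=(1,0)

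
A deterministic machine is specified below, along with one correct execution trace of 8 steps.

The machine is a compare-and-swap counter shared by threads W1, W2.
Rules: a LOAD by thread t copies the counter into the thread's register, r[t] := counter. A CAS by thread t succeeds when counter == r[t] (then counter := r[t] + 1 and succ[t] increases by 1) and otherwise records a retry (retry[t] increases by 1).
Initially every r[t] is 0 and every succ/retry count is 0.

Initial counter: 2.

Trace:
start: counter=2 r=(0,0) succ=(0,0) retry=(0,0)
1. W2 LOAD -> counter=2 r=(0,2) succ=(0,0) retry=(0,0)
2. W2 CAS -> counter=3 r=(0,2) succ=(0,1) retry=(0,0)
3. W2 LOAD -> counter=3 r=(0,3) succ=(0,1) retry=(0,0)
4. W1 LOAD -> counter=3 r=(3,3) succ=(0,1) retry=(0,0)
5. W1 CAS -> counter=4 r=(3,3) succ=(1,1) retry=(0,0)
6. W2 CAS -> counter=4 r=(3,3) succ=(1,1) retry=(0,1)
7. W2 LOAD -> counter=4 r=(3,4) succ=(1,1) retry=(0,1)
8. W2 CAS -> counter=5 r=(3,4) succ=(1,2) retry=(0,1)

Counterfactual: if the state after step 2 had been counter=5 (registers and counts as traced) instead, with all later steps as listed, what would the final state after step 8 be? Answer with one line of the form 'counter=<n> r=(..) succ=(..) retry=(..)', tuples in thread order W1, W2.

counter=7 r=(5,6) succ=(1,2) retry=(0,1)

state after step 2 := counter=5 r=(0,2) succ=(0,1) retry=(0,0)
3. W2 LOAD -> counter=5 r=(0,5) succ=(0,1) retry=(0,0)
4. W1 LOAD -> counter=5 r=(5,5) succ=(0,1) retry=(0,0)
5. W1 CAS -> counter=6 r=(5,5) succ=(1,1) retry=(0,0)
6. W2 CAS -> counter=6 r=(5,5) succ=(1,1) retry=(0,1)
7. W2 LOAD -> counter=6 r=(5,6) succ=(1,1) retry=(0,1)
8. W2 CAS -> counter=7 r=(5,6) succ=(1,2) retry=(0,1)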